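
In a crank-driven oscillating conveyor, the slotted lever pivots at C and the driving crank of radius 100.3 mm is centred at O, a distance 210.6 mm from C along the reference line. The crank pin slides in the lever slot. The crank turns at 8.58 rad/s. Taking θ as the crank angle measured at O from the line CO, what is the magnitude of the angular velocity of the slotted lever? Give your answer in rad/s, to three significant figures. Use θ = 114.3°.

0.317

ω = 8.58 rad/s
Crank pin A relative to C: A = (d + r cosθ, r sinθ); lever angle φ = atan2(r sinθ, d + r cosθ).
Differentiating tanφ: φ̇ = rω(d cosθ + r)/(d² + r² + 2dr cosθ).
d² + r² + 2dr cosθ = |CA|² = 0.0370275 m²;  d cosθ + r = +0.013635 m.
|ω_lever| = |0.1003·8.58·+0.013635| / 0.0370275 = 0.3169 rad/s.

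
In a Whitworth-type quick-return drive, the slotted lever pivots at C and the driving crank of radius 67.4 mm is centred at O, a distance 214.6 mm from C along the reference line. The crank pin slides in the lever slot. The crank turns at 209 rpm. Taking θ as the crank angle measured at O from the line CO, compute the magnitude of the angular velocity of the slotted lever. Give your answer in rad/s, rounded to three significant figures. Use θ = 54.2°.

ω = 21.89 rad/s (from 209 rpm).
Crank pin A relative to C: A = (d + r cosθ, r sinθ); lever angle φ = atan2(r sinθ, d + r cosθ).
Differentiating tanφ: φ̇ = rω(d cosθ + r)/(d² + r² + 2dr cosθ).
d² + r² + 2dr cosθ = |CA|² = 0.0675176 m²;  d cosθ + r = +0.19293 m.
|ω_lever| = |0.0674·21.89·+0.19293| / 0.0675176 = 4.2152 rad/s.

4.22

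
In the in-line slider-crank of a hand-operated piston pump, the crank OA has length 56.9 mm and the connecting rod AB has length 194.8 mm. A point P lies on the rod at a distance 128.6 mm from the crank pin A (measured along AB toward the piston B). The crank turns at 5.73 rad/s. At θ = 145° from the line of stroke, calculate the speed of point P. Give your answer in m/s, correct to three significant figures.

0.181

ω = 5.73 rad/s.  Crank-pin speed |V_A| = rω = 0.32604 m/s, perpendicular to OA.
Rod angle: sinφ = −(r/L) sinθ ⇒ φ = -9.645°; ω_rod = −rω cosθ/√(L²−r²sin²θ) = +1.3907 rad/s.
V_P = V_A + ω_rod × AP, with AP = 0.1286 m along the rod.
Components: V_Px = −rω sinθ − a·ω_rod·sinφ = -0.15704 m/s;  V_Py = rω cosθ + a·ω_rod·cosφ = -0.090761 m/s.
|V_P| = √(V_Px² + V_Py²) = 0.18139 m/s.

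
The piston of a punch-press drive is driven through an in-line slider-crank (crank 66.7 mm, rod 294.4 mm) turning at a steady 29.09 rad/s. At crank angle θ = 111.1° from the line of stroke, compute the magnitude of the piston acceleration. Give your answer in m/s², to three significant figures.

ω = 29.09 rad/s
x(θ) = r cosθ + √(L² − r² sin²θ); with ω constant, a = ω²·d²x/dθ².
d²x/dθ² = −r cosθ − r²(cos2θ)/√u − r⁴ sin²2θ/(4u^{3/2}),  u = L² − r² sin²θ = 0.082799 m².
Substituting r = 0.0667 m, L = 0.2944 m, θ = 111.1°: d²x/dθ² = +0.035372 m.
a = ω²·d²x/dθ² = (29.09)²·(+0.035372) = +29.933 m/s²;  |a| = 29.933 m/s².

29.9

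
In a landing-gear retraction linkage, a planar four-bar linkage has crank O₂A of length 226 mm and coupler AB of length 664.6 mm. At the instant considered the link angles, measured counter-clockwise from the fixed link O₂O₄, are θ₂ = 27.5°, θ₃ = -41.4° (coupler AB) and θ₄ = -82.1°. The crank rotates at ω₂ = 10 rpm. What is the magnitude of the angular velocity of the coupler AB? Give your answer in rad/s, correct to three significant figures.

0.514

ω₂ = 1.047 rad/s (from 10 rpm).
Differentiating the loop-closure r₂e^{iθ₂}+r₃e^{iθ₃}=r₁+r₄e^{iθ₄} gives r₂ω₂e^{iθ₂}+r₃ω₃e^{iθ₃}=r₄ω₄e^{iθ₄}.
Eliminating the other unknown: ω₃ = r₂ω₂ sin(θ₄−θ₂) / [r₃ sin(θ₃−θ₄)].
Numerator sine = -0.94206; denominator sine = +0.65210.
Result = 0.226·1.047·(-0.94206) / (0.6646·(+0.65210)) = -0.51445 rad/s; magnitude 0.51445 rad/s.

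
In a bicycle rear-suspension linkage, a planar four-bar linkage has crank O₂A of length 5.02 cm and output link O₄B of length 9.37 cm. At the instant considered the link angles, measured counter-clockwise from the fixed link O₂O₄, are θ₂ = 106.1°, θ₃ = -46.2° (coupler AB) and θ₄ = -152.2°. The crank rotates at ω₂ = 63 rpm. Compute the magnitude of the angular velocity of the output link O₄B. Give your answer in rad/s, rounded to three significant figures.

ω₂ = 6.597 rad/s (from 63 rpm).
Differentiating the loop-closure r₂e^{iθ₂}+r₃e^{iθ₃}=r₁+r₄e^{iθ₄} gives r₂ω₂e^{iθ₂}+r₃ω₃e^{iθ₃}=r₄ω₄e^{iθ₄}.
Eliminating the other unknown: ω₄ = r₂ω₂ sin(θ₂−θ₃) / [r₄ sin(θ₄−θ₃)].
Numerator sine = +0.46484; denominator sine = -0.96126.
Result = 0.0502·6.597·(+0.46484) / (0.0937·(-0.96126)) = -1.7092 rad/s; magnitude 1.7092 rad/s.

1.71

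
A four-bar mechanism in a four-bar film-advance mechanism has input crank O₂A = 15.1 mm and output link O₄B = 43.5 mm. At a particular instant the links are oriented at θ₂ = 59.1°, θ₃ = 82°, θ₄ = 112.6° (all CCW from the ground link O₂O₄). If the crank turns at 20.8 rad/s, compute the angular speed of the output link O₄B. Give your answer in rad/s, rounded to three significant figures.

5.52

ω₂ = 20.8 rad/s
Differentiating the loop-closure r₂e^{iθ₂}+r₃e^{iθ₃}=r₁+r₄e^{iθ₄} gives r₂ω₂e^{iθ₂}+r₃ω₃e^{iθ₃}=r₄ω₄e^{iθ₄}.
Eliminating the other unknown: ω₄ = r₂ω₂ sin(θ₂−θ₃) / [r₄ sin(θ₄−θ₃)].
Numerator sine = -0.38912; denominator sine = +0.50904.
Result = 0.0151·20.8·(-0.38912) / (0.0435·(+0.50904)) = -5.5193 rad/s; magnitude 5.5193 rad/s.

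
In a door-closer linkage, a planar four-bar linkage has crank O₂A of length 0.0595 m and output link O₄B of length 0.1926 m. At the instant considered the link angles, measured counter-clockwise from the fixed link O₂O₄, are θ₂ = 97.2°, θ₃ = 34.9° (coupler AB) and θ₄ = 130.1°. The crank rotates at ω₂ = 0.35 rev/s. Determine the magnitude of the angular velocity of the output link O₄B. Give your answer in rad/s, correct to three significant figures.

0.604

ω₂ = 2.199 rad/s (from 0.35 rev/s).
Differentiating the loop-closure r₂e^{iθ₂}+r₃e^{iθ₃}=r₁+r₄e^{iθ₄} gives r₂ω₂e^{iθ₂}+r₃ω₃e^{iθ₃}=r₄ω₄e^{iθ₄}.
Eliminating the other unknown: ω₄ = r₂ω₂ sin(θ₂−θ₃) / [r₄ sin(θ₄−θ₃)].
Numerator sine = +0.88539; denominator sine = +0.99588.
Result = 0.0595·2.199·(+0.88539) / (0.1926·(+0.99588)) = +0.604 rad/s; magnitude 0.604 rad/s.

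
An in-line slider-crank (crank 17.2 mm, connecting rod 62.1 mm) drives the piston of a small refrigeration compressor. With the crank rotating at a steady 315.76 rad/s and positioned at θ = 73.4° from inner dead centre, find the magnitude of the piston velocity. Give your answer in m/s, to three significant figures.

ω = 315.8 rad/s
For an in-line slider-crank, x = r cosθ + √(L² − r² sin²θ), so v = −rω sinθ·[1 + r cosθ/√(L² − r² sin²θ)].
With r = 0.0172 m, L = 0.0621 m, θ = 73.4°: √(L² − r² sin²θ) = 0.059872 m.
v = −0.0172·315.8·0.95832·[1 + 0.0172·0.28569/0.059872] = -5.6319 m/s.
|v| = 5.6319 m/s.

5.63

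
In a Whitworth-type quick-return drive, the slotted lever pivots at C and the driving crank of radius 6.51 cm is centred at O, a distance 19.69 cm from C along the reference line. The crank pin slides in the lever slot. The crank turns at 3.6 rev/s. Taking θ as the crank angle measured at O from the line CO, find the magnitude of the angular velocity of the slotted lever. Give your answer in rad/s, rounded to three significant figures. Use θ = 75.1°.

3.44

ω = 22.62 rad/s (from 3.6 rev/s).
Crank pin A relative to C: A = (d + r cosθ, r sinθ); lever angle φ = atan2(r sinθ, d + r cosθ).
Differentiating tanφ: φ̇ = rω(d cosθ + r)/(d² + r² + 2dr cosθ).
d² + r² + 2dr cosθ = |CA|² = 0.0495996 m²;  d cosθ + r = +0.11573 m.
|ω_lever| = |0.0651·22.62·+0.11573| / 0.0495996 = 3.4358 rad/s.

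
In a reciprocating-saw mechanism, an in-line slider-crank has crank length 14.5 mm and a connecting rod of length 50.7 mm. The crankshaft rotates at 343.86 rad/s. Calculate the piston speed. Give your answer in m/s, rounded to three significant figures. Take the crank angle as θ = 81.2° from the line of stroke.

5.15

ω = 343.9 rad/s
For an in-line slider-crank, x = r cosθ + √(L² − r² sin²θ), so v = −rω sinθ·[1 + r cosθ/√(L² − r² sin²θ)].
With r = 0.0145 m, L = 0.0507 m, θ = 81.2°: √(L² − r² sin²θ) = 0.048633 m.
v = −0.0145·343.9·0.98823·[1 + 0.0145·0.15299/0.048633] = -5.152 m/s.
|v| = 5.152 m/s.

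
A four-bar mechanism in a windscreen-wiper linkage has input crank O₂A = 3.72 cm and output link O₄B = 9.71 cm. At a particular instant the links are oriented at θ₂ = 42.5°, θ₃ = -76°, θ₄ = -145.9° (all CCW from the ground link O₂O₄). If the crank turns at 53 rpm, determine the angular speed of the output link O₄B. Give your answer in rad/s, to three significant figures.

1.99

ω₂ = 5.55 rad/s (from 53 rpm).
Differentiating the loop-closure r₂e^{iθ₂}+r₃e^{iθ₃}=r₁+r₄e^{iθ₄} gives r₂ω₂e^{iθ₂}+r₃ω₃e^{iθ₃}=r₄ω₄e^{iθ₄}.
Eliminating the other unknown: ω₄ = r₂ω₂ sin(θ₂−θ₃) / [r₄ sin(θ₄−θ₃)].
Numerator sine = +0.87882; denominator sine = -0.93909.
Result = 0.0372·5.55·(+0.87882) / (0.0971·(-0.93909)) = -1.9898 rad/s; magnitude 1.9898 rad/s.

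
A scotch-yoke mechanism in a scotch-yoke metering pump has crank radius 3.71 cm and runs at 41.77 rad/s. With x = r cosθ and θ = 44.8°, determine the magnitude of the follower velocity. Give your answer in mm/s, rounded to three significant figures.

ω = 41.77 rad/s
x = r cosθ ⇒ ẋ = −rω sinθ.
|v| = rω|sinθ| = 0.0371·41.77·|sin 44.8°| = 1.0919 m/s = 1091.9 mm/s.

1090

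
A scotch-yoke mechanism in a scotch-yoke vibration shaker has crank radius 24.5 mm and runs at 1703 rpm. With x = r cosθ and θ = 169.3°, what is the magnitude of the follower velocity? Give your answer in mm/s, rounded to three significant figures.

811

ω = 178.3 rad/s (from 1703 rpm).
x = r cosθ ⇒ ẋ = −rω sinθ.
|v| = rω|sinθ| = 0.0245·178.3·|sin 169.3°| = 0.81123 m/s = 811.23 mm/s.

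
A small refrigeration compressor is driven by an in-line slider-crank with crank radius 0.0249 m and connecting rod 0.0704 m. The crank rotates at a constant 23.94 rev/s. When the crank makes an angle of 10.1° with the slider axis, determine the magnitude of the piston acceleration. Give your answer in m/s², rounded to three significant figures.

ω = 2π·23.9 = 150.4 rad/s
x(θ) = r cosθ + √(L² − r² sin²θ); with ω constant, a = ω²·d²x/dθ².
d²x/dθ² = −r cosθ − r²(cos2θ)/√u − r⁴ sin²2θ/(4u^{3/2}),  u = L² − r² sin²θ = 0.00493709 m².
Substituting r = 0.0249 m, L = 0.0704 m, θ = 10.1°: d²x/dθ² = -0.032828 m.
a = ω²·d²x/dθ² = (150.4)²·(-0.032828) = -742.78 m/s²;  |a| = 742.78 m/s².

743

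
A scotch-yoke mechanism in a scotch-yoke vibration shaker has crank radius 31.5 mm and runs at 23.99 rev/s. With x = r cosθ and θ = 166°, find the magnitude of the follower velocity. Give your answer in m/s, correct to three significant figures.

1.15

ω = 150.7 rad/s (from 23.99 rev/s).
x = r cosθ ⇒ ẋ = −rω sinθ.
|v| = rω|sinθ| = 0.0315·150.7·|sin 166°| = 1.1487 m/s.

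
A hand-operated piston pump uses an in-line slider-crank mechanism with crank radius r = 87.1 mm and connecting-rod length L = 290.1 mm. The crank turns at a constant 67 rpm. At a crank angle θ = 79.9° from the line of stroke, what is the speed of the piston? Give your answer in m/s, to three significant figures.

ω = 2π·67/60 = 7.016 rad/s
For an in-line slider-crank, x = r cosθ + √(L² − r² sin²θ), so v = −rω sinθ·[1 + r cosθ/√(L² − r² sin²θ)].
With r = 0.0871 m, L = 0.2901 m, θ = 79.9°: √(L² − r² sin²θ) = 0.27714 m.
v = −0.0871·7.016·0.98450·[1 + 0.0871·0.17537/0.27714] = -0.6348 m/s.
|v| = 0.6348 m/s.

0.635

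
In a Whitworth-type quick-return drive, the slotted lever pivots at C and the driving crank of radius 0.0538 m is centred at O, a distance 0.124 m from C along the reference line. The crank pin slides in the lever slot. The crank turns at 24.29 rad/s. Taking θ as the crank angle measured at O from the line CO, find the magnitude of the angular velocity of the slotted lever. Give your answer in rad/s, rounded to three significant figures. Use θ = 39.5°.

6.84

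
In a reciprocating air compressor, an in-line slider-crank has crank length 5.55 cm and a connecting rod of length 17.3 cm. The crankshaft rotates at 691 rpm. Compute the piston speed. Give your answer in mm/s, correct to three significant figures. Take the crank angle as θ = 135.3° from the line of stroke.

ω = 2π·691/60 = 72.36 rad/s
For an in-line slider-crank, x = r cosθ + √(L² − r² sin²θ), so v = −rω sinθ·[1 + r cosθ/√(L² − r² sin²θ)].
With r = 0.0555 m, L = 0.173 m, θ = 135.3°: √(L² − r² sin²θ) = 0.16854 m.
v = −0.0555·72.36·0.70339·[1 + 0.0555·-0.71080/0.16854] = -2.1637 m/s.
|v| = 2.1637 m/s = 2163.7 mm/s.

2160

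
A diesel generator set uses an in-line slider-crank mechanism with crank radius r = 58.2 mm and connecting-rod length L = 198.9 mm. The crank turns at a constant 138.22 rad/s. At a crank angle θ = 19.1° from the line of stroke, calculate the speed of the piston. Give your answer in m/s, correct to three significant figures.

3.36

ω = 138.2 rad/s
For an in-line slider-crank, x = r cosθ + √(L² − r² sin²θ), so v = −rω sinθ·[1 + r cosθ/√(L² − r² sin²θ)].
With r = 0.0582 m, L = 0.1989 m, θ = 19.1°: √(L² − r² sin²θ) = 0.19799 m.
v = −0.0582·138.2·0.32722·[1 + 0.0582·0.94495/0.19799] = -3.3635 m/s.
|v| = 3.3635 m/s.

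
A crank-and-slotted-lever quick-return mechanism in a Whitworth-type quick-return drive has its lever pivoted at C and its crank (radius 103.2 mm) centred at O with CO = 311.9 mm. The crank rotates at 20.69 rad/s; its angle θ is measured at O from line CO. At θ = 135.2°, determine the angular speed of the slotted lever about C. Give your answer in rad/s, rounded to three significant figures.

ω = 20.69 rad/s
Crank pin A relative to C: A = (d + r cosθ, r sinθ); lever angle φ = atan2(r sinθ, d + r cosθ).
Differentiating tanφ: φ̇ = rω(d cosθ + r)/(d² + r² + 2dr cosθ).
d² + r² + 2dr cosθ = |CA|² = 0.0622524 m²;  d cosθ + r = -0.11812 m.
|ω_lever| = |0.1032·20.69·-0.11812| / 0.0622524 = 4.0513 rad/s.

4.05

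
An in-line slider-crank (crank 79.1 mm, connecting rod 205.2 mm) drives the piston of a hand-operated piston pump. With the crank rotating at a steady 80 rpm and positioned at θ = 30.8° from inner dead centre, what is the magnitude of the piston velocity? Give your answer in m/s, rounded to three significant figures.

0.454

ω = 2π·80/60 = 8.378 rad/s
For an in-line slider-crank, x = r cosθ + √(L² − r² sin²θ), so v = −rω sinθ·[1 + r cosθ/√(L² − r² sin²θ)].
With r = 0.0791 m, L = 0.2052 m, θ = 30.8°: √(L² − r² sin²θ) = 0.20116 m.
v = −0.0791·8.378·0.51204·[1 + 0.0791·0.85896/0.20116] = -0.45392 m/s.
|v| = 0.45392 m/s.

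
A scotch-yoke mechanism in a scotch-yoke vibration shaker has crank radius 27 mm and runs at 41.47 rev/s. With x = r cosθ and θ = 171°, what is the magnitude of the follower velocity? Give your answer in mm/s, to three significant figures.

ω = 260.6 rad/s (from 41.47 rev/s).
x = r cosθ ⇒ ẋ = −rω sinθ.
|v| = rω|sinθ| = 0.027·260.6·|sin 171°| = 1.1006 m/s = 1100.6 mm/s.

1100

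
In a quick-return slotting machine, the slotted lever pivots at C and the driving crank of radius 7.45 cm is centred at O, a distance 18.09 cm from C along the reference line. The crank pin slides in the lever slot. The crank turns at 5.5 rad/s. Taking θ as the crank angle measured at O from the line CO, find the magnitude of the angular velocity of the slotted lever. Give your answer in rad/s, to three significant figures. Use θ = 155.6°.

ω = 5.5 rad/s
Crank pin A relative to C: A = (d + r cosθ, r sinθ); lever angle φ = atan2(r sinθ, d + r cosθ).
Differentiating tanφ: φ̇ = rω(d cosθ + r)/(d² + r² + 2dr cosθ).
d² + r² + 2dr cosθ = |CA|² = 0.0137284 m²;  d cosθ + r = -0.090243 m.
|ω_lever| = |0.0745·5.5·-0.090243| / 0.0137284 = 2.6935 rad/s.

2.69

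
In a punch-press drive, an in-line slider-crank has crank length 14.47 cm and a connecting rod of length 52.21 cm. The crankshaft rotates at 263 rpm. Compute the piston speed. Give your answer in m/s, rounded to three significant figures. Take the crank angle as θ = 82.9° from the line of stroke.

ω = 2π·263/60 = 27.54 rad/s
For an in-line slider-crank, x = r cosθ + √(L² − r² sin²θ), so v = −rω sinθ·[1 + r cosθ/√(L² − r² sin²θ)].
With r = 0.1447 m, L = 0.5221 m, θ = 82.9°: √(L² − r² sin²θ) = 0.50197 m.
v = −0.1447·27.54·0.99233·[1 + 0.1447·0.12360/0.50197] = -4.0956 m/s.
|v| = 4.0956 m/s.

4.10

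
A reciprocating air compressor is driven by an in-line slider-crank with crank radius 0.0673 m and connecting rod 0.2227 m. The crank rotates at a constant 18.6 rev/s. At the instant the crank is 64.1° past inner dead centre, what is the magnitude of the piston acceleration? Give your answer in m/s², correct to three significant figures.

ω = 2π·18.6 = 116.9 rad/s
x(θ) = r cosθ + √(L² − r² sin²θ); with ω constant, a = ω²·d²x/dθ².
d²x/dθ² = −r cosθ − r²(cos2θ)/√u − r⁴ sin²2θ/(4u^{3/2}),  u = L² − r² sin²θ = 0.0459302 m².
Substituting r = 0.0673 m, L = 0.2227 m, θ = 64.1°: d²x/dθ² = -0.016649 m.
a = ω²·d²x/dθ² = (116.9)²·(-0.016649) = -227.39 m/s²;  |a| = 227.39 m/s².

227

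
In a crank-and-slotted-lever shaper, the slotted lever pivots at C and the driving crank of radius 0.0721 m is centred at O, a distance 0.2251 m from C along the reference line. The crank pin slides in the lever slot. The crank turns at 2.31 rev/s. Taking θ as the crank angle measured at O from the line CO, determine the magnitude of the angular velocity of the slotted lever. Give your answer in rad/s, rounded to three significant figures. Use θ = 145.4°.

4.06

ω = 14.51 rad/s (from 2.31 rev/s).
Crank pin A relative to C: A = (d + r cosθ, r sinθ); lever angle φ = atan2(r sinθ, d + r cosθ).
Differentiating tanφ: φ̇ = rω(d cosθ + r)/(d² + r² + 2dr cosθ).
d² + r² + 2dr cosθ = |CA|² = 0.0291499 m²;  d cosθ + r = -0.11319 m.
|ω_lever| = |0.0721·14.51·-0.11319| / 0.0291499 = 4.0634 rad/s.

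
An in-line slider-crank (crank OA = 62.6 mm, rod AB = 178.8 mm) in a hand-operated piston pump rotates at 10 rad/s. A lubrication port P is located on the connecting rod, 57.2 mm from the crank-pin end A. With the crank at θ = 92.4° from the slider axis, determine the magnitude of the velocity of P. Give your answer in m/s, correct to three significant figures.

ω = 10 rad/s.  Crank-pin speed |V_A| = rω = 0.626 m/s, perpendicular to OA.
Rod angle: sinφ = −(r/L) sinθ ⇒ φ = -20.475°; ω_rod = −rω cosθ/√(L²−r²sin²θ) = +0.1565 rad/s.
V_P = V_A + ω_rod × AP, with AP = 0.0572 m along the rod.
Components: V_Px = −rω sinθ − a·ω_rod·sinφ = -0.62232 m/s;  V_Py = rω cosθ + a·ω_rod·cosφ = -0.017828 m/s.
|V_P| = √(V_Px² + V_Py²) = 0.62257 m/s.

0.623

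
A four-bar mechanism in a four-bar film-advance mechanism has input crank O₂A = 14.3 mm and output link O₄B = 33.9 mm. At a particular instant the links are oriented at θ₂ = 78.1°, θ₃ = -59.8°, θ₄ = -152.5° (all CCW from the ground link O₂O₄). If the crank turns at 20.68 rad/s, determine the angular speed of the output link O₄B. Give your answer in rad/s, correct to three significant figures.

5.85

ω₂ = 20.68 rad/s
Differentiating the loop-closure r₂e^{iθ₂}+r₃e^{iθ₃}=r₁+r₄e^{iθ₄} gives r₂ω₂e^{iθ₂}+r₃ω₃e^{iθ₃}=r₄ω₄e^{iθ₄}.
Eliminating the other unknown: ω₄ = r₂ω₂ sin(θ₂−θ₃) / [r₄ sin(θ₄−θ₃)].
Numerator sine = +0.67043; denominator sine = -0.99889.
Result = 0.0143·20.68·(+0.67043) / (0.0339·(-0.99889)) = -5.8549 rad/s; magnitude 5.8549 rad/s.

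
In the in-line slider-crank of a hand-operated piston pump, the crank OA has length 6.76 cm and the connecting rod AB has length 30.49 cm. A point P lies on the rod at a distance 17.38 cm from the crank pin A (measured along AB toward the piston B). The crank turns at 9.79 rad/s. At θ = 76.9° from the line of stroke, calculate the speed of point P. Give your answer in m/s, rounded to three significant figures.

ω = 9.79 rad/s.  Crank-pin speed |V_A| = rω = 0.6618 m/s, perpendicular to OA.
Rod angle: sinφ = −(r/L) sinθ ⇒ φ = -12.471°; ω_rod = −rω cosθ/√(L²−r²sin²θ) = -0.50385 rad/s.
V_P = V_A + ω_rod × AP, with AP = 0.1738 m along the rod.
Components: V_Px = −rω sinθ − a·ω_rod·sinφ = -0.66349 m/s;  V_Py = rω cosθ + a·ω_rod·cosφ = +0.064496 m/s.
|V_P| = √(V_Px² + V_Py²) = 0.66662 m/s.

0.667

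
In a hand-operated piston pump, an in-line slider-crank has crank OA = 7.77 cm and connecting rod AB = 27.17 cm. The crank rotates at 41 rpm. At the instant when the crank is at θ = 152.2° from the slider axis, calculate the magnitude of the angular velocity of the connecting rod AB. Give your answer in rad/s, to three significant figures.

1.10

ω = 4.294 rad/s (converted from 41 rpm).
The rod makes angle φ with the slider axis where L sinφ = r sinθ; differentiating, L cosφ·φ̇ = r ω cosθ.
L cosφ = √(L² − r² sin²θ) = 0.26927 m.
|ω_rod| = r ω |cosθ| / √(L² − r² sin²θ) = 0.0777·4.294·0.88458/0.26927 = 1.0959 rad/s.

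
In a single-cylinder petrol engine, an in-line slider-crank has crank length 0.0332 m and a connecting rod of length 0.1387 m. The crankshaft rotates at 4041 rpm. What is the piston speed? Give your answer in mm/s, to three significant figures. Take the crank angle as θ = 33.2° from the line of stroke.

ω = 2π·4041/60 = 423.2 rad/s
For an in-line slider-crank, x = r cosθ + √(L² − r² sin²θ), so v = −rω sinθ·[1 + r cosθ/√(L² − r² sin²θ)].
With r = 0.0332 m, L = 0.1387 m, θ = 33.2°: √(L² − r² sin²θ) = 0.1375 m.
v = −0.0332·423.2·0.54756·[1 + 0.0332·0.83676/0.1375] = -9.2471 m/s.
|v| = 9.2471 m/s = 9247.1 mm/s.

9250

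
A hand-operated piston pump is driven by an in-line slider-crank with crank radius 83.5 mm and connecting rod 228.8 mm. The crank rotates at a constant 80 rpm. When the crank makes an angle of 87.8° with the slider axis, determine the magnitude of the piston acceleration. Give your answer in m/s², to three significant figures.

ω = 2π·80/60 = 8.378 rad/s
x(θ) = r cosθ + √(L² − r² sin²θ); with ω constant, a = ω²·d²x/dθ².
d²x/dθ² = −r cosθ − r²(cos2θ)/√u − r⁴ sin²2θ/(4u^{3/2}),  u = L² − r² sin²θ = 0.0453875 m².
Substituting r = 0.0835 m, L = 0.2288 m, θ = 87.8°: d²x/dθ² = +0.029418 m.
a = ω²·d²x/dθ² = (8.378)²·(+0.029418) = +2.0646 m/s²;  |a| = 2.0646 m/s².

2.06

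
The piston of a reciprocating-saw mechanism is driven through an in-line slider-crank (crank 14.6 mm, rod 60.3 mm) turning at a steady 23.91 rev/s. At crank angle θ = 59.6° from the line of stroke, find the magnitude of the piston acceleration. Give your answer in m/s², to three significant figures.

128

ω = 2π·23.9 = 150.2 rad/s
x(θ) = r cosθ + √(L² − r² sin²θ); with ω constant, a = ω²·d²x/dθ².
d²x/dθ² = −r cosθ − r²(cos2θ)/√u − r⁴ sin²2θ/(4u^{3/2}),  u = L² − r² sin²θ = 0.00347751 m².
Substituting r = 0.0146 m, L = 0.0603 m, θ = 59.6°: d²x/dθ² = -0.0056668 m.
a = ω²·d²x/dθ² = (150.2)²·(-0.0056668) = -127.9 m/s²;  |a| = 127.9 m/s².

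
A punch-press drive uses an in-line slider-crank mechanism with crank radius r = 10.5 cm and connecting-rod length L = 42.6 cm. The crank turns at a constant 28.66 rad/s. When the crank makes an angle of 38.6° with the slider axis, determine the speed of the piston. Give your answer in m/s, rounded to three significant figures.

2.24

ω = 28.66 rad/s
For an in-line slider-crank, x = r cosθ + √(L² − r² sin²θ), so v = −rω sinθ·[1 + r cosθ/√(L² − r² sin²θ)].
With r = 0.105 m, L = 0.426 m, θ = 38.6°: √(L² − r² sin²θ) = 0.42093 m.
v = −0.105·28.66·0.62388·[1 + 0.105·0.78152/0.42093] = -2.2434 m/s.
|v| = 2.2434 m/s.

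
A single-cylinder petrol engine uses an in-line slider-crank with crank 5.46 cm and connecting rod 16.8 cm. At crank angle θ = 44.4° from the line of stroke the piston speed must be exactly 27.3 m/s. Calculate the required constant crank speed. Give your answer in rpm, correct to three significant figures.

For an in-line slider-crank, |v_piston| = rω|sinθ|·[1 + r cosθ/√(L² − r² sin²θ)].
With r = 0.0546 m, L = 0.168 m, θ = 44.4°: the bracketed kinematic factor |dx/dθ| = 0.047311 m.
ω = v/|dx/dθ| = 27.3/0.047311 = 577.04 rad/s.
N = 60ω/(2π) = 5510.3 rpm.

5510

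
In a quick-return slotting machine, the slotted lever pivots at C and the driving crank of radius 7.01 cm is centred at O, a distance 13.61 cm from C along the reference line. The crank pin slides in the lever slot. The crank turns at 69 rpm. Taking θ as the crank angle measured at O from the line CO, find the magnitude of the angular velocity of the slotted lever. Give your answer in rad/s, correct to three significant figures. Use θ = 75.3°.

1.87

ω = 7.226 rad/s (from 69 rpm).
Crank pin A relative to C: A = (d + r cosθ, r sinθ); lever angle φ = atan2(r sinθ, d + r cosθ).
Differentiating tanφ: φ̇ = rω(d cosθ + r)/(d² + r² + 2dr cosθ).
d² + r² + 2dr cosθ = |CA|² = 0.0282792 m²;  d cosθ + r = +0.10464 m.
|ω_lever| = |0.0701·7.226·+0.10464| / 0.0282792 = 1.8742 rad/s.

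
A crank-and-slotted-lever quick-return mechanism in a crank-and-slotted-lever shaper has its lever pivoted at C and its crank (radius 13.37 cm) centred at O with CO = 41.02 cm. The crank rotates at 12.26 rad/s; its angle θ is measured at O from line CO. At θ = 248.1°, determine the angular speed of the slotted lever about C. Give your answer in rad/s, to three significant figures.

ω = 12.26 rad/s
Crank pin A relative to C: A = (d + r cosθ, r sinθ); lever angle φ = atan2(r sinθ, d + r cosθ).
Differentiating tanφ: φ̇ = rω(d cosθ + r)/(d² + r² + 2dr cosθ).
d² + r² + 2dr cosθ = |CA|² = 0.145228 m²;  d cosθ + r = -0.0193 m.
|ω_lever| = |0.1337·12.26·-0.0193| / 0.145228 = 0.21783 rad/s.

0.218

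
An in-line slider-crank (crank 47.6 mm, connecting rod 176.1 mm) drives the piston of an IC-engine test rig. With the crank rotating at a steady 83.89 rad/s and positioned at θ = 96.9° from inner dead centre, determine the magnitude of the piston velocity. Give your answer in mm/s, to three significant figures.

ω = 83.89 rad/s
For an in-line slider-crank, x = r cosθ + √(L² − r² sin²θ), so v = −rω sinθ·[1 + r cosθ/√(L² − r² sin²θ)].
With r = 0.0476 m, L = 0.1761 m, θ = 96.9°: √(L² − r² sin²θ) = 0.16964 m.
v = −0.0476·83.89·0.99276·[1 + 0.0476·-0.12014/0.16964] = -3.8306 m/s.
|v| = 3.8306 m/s = 3830.6 mm/s.

3830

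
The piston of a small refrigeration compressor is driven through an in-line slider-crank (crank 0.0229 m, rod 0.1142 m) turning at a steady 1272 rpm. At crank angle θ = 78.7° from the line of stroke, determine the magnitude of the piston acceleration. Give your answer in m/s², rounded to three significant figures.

ω = 2π·1272/60 = 133.2 rad/s
x(θ) = r cosθ + √(L² − r² sin²θ); with ω constant, a = ω²·d²x/dθ².
d²x/dθ² = −r cosθ − r²(cos2θ)/√u − r⁴ sin²2θ/(4u^{3/2}),  u = L² − r² sin²θ = 0.0125374 m².
Substituting r = 0.0229 m, L = 0.1142 m, θ = 78.7°: d²x/dθ² = -0.00017057 m.
a = ω²·d²x/dθ² = (133.2)²·(-0.00017057) = -3.0265 m/s²;  |a| = 3.0265 m/s².

3.03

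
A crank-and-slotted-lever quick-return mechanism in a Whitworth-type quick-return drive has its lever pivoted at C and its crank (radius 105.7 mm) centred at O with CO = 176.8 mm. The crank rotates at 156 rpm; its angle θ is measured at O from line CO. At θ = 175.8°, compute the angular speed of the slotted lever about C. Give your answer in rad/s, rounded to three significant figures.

23.7

ω = 16.34 rad/s (from 156 rpm).
Crank pin A relative to C: A = (d + r cosθ, r sinθ); lever angle φ = atan2(r sinθ, d + r cosθ).
Differentiating tanφ: φ̇ = rω(d cosθ + r)/(d² + r² + 2dr cosθ).
d² + r² + 2dr cosθ = |CA|² = 0.00515558 m²;  d cosθ + r = -0.070625 m.
|ω_lever| = |0.1057·16.34·-0.070625| / 0.00515558 = 23.654 rad/s.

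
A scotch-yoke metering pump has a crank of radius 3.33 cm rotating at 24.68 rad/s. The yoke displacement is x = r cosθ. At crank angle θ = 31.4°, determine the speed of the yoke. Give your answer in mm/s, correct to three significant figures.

428

ω = 24.68 rad/s
x = r cosθ ⇒ ẋ = −rω sinθ.
|v| = rω|sinθ| = 0.0333·24.68·|sin 31.4°| = 0.42819 m/s = 428.19 mm/s.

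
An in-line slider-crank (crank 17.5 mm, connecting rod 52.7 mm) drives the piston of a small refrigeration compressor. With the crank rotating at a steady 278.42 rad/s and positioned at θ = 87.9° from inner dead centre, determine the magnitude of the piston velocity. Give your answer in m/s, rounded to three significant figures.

ω = 278.4 rad/s
For an in-line slider-crank, x = r cosθ + √(L² − r² sin²θ), so v = −rω sinθ·[1 + r cosθ/√(L² − r² sin²θ)].
With r = 0.0175 m, L = 0.0527 m, θ = 87.9°: √(L² − r² sin²θ) = 0.049714 m.
v = −0.0175·278.4·0.99933·[1 + 0.0175·0.03664/0.049714] = -4.9319 m/s.
|v| = 4.9319 m/s.

4.93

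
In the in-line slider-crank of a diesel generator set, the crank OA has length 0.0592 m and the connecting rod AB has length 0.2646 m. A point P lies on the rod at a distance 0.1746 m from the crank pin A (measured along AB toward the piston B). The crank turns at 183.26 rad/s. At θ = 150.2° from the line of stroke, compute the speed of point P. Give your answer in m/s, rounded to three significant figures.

5.68

ω = 183.3 rad/s.  Crank-pin speed |V_A| = rω = 10.849 m/s, perpendicular to OA.
Rod angle: sinφ = −(r/L) sinθ ⇒ φ = -6.384°; ω_rod = −rω cosθ/√(L²−r²sin²θ) = +35.802 rad/s.
V_P = V_A + ω_rod × AP, with AP = 0.1746 m along the rod.
Components: V_Px = −rω sinθ − a·ω_rod·sinφ = -4.6966 m/s;  V_Py = rω cosθ + a·ω_rod·cosφ = -3.2022 m/s.
|V_P| = √(V_Px² + V_Py²) = 5.6844 m/s.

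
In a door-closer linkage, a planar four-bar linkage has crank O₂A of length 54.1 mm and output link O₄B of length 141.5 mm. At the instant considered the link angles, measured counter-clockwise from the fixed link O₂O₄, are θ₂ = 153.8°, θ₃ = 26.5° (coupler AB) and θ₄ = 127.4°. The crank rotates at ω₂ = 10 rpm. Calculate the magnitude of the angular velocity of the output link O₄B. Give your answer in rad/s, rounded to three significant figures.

0.324

ω₂ = 1.047 rad/s (from 10 rpm).
Differentiating the loop-closure r₂e^{iθ₂}+r₃e^{iθ₃}=r₁+r₄e^{iθ₄} gives r₂ω₂e^{iθ₂}+r₃ω₃e^{iθ₃}=r₄ω₄e^{iθ₄}.
Eliminating the other unknown: ω₄ = r₂ω₂ sin(θ₂−θ₃) / [r₄ sin(θ₄−θ₃)].
Numerator sine = +0.79547; denominator sine = +0.98196.
Result = 0.0541·1.047·(+0.79547) / (0.1415·(+0.98196)) = +0.32434 rad/s; magnitude 0.32434 rad/s.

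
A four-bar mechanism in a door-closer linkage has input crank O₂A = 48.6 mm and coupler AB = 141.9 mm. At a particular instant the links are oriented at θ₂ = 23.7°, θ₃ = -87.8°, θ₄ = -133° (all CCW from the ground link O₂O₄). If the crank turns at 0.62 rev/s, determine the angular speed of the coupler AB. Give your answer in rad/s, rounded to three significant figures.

0.744

ω₂ = 3.896 rad/s (from 0.62 rev/s).
Differentiating the loop-closure r₂e^{iθ₂}+r₃e^{iθ₃}=r₁+r₄e^{iθ₄} gives r₂ω₂e^{iθ₂}+r₃ω₃e^{iθ₃}=r₄ω₄e^{iθ₄}.
Eliminating the other unknown: ω₃ = r₂ω₂ sin(θ₄−θ₂) / [r₃ sin(θ₃−θ₄)].
Numerator sine = -0.39555; denominator sine = +0.70957.
Result = 0.0486·3.896·(-0.39555) / (0.1419·(+0.70957)) = -0.74375 rad/s; magnitude 0.74375 rad/s.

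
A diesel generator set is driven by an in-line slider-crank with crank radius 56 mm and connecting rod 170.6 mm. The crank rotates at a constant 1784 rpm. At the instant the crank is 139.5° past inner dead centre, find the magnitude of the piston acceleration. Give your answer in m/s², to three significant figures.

ω = 2π·1784/60 = 186.8 rad/s
x(θ) = r cosθ + √(L² − r² sin²θ); with ω constant, a = ω²·d²x/dθ².
d²x/dθ² = −r cosθ − r²(cos2θ)/√u − r⁴ sin²2θ/(4u^{3/2}),  u = L² − r² sin²θ = 0.0277816 m².
Substituting r = 0.056 m, L = 0.1706 m, θ = 139.5°: d²x/dθ² = +0.039122 m.
a = ω²·d²x/dθ² = (186.8)²·(+0.039122) = +1365.4 m/s²;  |a| = 1365.4 m/s².

1370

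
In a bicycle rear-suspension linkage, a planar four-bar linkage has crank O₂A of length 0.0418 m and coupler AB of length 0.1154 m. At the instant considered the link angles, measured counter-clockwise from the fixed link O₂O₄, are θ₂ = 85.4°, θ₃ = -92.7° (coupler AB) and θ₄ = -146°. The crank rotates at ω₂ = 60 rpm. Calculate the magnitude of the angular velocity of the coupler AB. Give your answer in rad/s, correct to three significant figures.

2.22

ω₂ = 6.283 rad/s (from 60 rpm).
Differentiating the loop-closure r₂e^{iθ₂}+r₃e^{iθ₃}=r₁+r₄e^{iθ₄} gives r₂ω₂e^{iθ₂}+r₃ω₃e^{iθ₃}=r₄ω₄e^{iθ₄}.
Eliminating the other unknown: ω₃ = r₂ω₂ sin(θ₄−θ₂) / [r₃ sin(θ₃−θ₄)].
Numerator sine = +0.78152; denominator sine = +0.80178.
Result = 0.0418·6.283·(+0.78152) / (0.1154·(+0.80178)) = +2.2184 rad/s; magnitude 2.2184 rad/s.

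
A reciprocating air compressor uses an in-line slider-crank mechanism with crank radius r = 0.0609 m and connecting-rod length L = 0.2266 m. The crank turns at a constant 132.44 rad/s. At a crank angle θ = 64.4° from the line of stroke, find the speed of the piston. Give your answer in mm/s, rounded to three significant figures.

8140

ω = 132.4 rad/s
For an in-line slider-crank, x = r cosθ + √(L² − r² sin²θ), so v = −rω sinθ·[1 + r cosθ/√(L² − r² sin²θ)].
With r = 0.0609 m, L = 0.2266 m, θ = 64.4°: √(L² − r² sin²θ) = 0.21984 m.
v = −0.0609·132.4·0.90183·[1 + 0.0609·0.43209/0.21984] = -8.1445 m/s.
|v| = 8.1445 m/s = 8144.5 mm/s.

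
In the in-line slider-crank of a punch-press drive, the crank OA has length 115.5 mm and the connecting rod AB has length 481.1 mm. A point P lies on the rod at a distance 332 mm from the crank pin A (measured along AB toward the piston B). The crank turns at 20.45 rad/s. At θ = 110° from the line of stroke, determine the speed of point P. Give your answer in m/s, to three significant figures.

2.11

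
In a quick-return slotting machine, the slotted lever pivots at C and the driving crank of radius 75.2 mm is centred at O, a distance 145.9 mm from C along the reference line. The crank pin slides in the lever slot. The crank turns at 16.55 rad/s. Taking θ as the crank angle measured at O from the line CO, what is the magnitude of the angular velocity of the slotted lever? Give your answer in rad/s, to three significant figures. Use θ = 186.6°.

16.9

ω = 16.55 rad/s
Crank pin A relative to C: A = (d + r cosθ, r sinθ); lever angle φ = atan2(r sinθ, d + r cosθ).
Differentiating tanφ: φ̇ = rω(d cosθ + r)/(d² + r² + 2dr cosθ).
d² + r² + 2dr cosθ = |CA|² = 0.00514391 m²;  d cosθ + r = -0.069733 m.
|ω_lever| = |0.0752·16.55·-0.069733| / 0.00514391 = 16.872 rad/s.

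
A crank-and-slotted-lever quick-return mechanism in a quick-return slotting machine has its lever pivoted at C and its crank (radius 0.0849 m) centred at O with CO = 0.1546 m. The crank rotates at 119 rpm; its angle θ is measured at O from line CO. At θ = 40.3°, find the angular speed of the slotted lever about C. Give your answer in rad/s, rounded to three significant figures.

4.20

ω = 12.46 rad/s (from 119 rpm).
Crank pin A relative to C: A = (d + r cosθ, r sinθ); lever angle φ = atan2(r sinθ, d + r cosθ).
Differentiating tanφ: φ̇ = rω(d cosθ + r)/(d² + r² + 2dr cosθ).
d² + r² + 2dr cosθ = |CA|² = 0.05113 m²;  d cosθ + r = +0.20281 m.
|ω_lever| = |0.0849·12.46·+0.20281| / 0.05113 = 4.1966 rad/s.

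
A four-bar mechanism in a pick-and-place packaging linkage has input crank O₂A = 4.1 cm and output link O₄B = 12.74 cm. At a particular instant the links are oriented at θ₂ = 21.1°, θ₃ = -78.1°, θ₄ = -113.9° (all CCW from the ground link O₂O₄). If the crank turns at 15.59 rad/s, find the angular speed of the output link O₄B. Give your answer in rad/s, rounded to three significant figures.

8.47

ω₂ = 15.59 rad/s
Differentiating the loop-closure r₂e^{iθ₂}+r₃e^{iθ₃}=r₁+r₄e^{iθ₄} gives r₂ω₂e^{iθ₂}+r₃ω₃e^{iθ₃}=r₄ω₄e^{iθ₄}.
Eliminating the other unknown: ω₄ = r₂ω₂ sin(θ₂−θ₃) / [r₄ sin(θ₄−θ₃)].
Numerator sine = +0.98714; denominator sine = -0.58496.
Result = 0.041·15.59·(+0.98714) / (0.1274·(-0.58496)) = -8.4667 rad/s; magnitude 8.4667 rad/s.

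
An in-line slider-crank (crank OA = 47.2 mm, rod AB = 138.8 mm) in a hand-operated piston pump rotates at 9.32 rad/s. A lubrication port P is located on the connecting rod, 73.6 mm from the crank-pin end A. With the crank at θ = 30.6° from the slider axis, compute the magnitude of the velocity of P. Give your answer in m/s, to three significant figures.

0.314

ω = 9.32 rad/s.  Crank-pin speed |V_A| = rω = 0.4399 m/s, perpendicular to OA.
Rod angle: sinφ = −(r/L) sinθ ⇒ φ = -9.968°; ω_rod = −rω cosθ/√(L²−r²sin²θ) = -2.7698 rad/s.
V_P = V_A + ω_rod × AP, with AP = 0.0736 m along the rod.
Components: V_Px = −rω sinθ − a·ω_rod·sinφ = -0.25922 m/s;  V_Py = rω cosθ + a·ω_rod·cosφ = +0.17786 m/s.
|V_P| = √(V_Px² + V_Py²) = 0.31437 m/s.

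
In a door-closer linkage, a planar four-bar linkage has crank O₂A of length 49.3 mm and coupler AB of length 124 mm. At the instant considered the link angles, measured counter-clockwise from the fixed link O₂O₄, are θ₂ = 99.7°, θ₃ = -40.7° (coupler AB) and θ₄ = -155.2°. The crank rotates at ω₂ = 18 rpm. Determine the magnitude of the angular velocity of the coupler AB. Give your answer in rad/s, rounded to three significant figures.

0.795

ω₂ = 1.885 rad/s (from 18 rpm).
Differentiating the loop-closure r₂e^{iθ₂}+r₃e^{iθ₃}=r₁+r₄e^{iθ₄} gives r₂ω₂e^{iθ₂}+r₃ω₃e^{iθ₃}=r₄ω₄e^{iθ₄}.
Eliminating the other unknown: ω₃ = r₂ω₂ sin(θ₄−θ₂) / [r₃ sin(θ₃−θ₄)].
Numerator sine = +0.96547; denominator sine = +0.90996.
Result = 0.0493·1.885·(+0.96547) / (0.124·(+0.90996)) = +0.79514 rad/s; magnitude 0.79514 rad/s.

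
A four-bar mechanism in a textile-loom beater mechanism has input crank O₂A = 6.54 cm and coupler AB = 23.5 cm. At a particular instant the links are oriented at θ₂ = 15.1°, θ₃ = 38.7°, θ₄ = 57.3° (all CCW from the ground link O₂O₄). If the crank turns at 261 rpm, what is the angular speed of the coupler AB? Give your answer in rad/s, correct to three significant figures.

16.0

ω₂ = 27.33 rad/s (from 261 rpm).
Differentiating the loop-closure r₂e^{iθ₂}+r₃e^{iθ₃}=r₁+r₄e^{iθ₄} gives r₂ω₂e^{iθ₂}+r₃ω₃e^{iθ₃}=r₄ω₄e^{iθ₄}.
Eliminating the other unknown: ω₃ = r₂ω₂ sin(θ₄−θ₂) / [r₃ sin(θ₃−θ₄)].
Numerator sine = +0.67172; denominator sine = -0.31896.
Result = 0.0654·27.33·(+0.67172) / (0.235·(-0.31896)) = -16.019 rad/s; magnitude 16.019 rad/s.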